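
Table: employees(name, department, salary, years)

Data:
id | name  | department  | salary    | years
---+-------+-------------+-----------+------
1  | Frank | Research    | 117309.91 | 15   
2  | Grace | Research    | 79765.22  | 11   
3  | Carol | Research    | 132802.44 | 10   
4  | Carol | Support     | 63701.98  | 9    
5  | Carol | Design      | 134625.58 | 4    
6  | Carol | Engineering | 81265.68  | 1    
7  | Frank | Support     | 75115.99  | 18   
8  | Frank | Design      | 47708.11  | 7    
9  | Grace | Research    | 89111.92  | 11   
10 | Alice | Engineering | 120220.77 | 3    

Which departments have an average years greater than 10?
SELECT department, AVG(years)
FROM employees
GROUP BY department
HAVING AVG(years) > 10

Result:
  Research: avg=11.75
  Support: avg=13.50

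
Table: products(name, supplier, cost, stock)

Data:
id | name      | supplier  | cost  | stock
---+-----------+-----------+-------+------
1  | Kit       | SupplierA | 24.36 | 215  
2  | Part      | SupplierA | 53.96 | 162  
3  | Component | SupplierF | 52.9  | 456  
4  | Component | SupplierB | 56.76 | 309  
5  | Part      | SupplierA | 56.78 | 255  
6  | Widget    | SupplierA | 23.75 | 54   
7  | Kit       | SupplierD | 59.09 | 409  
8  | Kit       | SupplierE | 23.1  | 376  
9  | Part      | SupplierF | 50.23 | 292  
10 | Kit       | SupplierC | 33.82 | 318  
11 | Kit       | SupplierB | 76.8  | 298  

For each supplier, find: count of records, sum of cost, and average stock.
SELECT supplier,
       COUNT(*) as cnt,
       SUM(cost) as total_cost,
       AVG(stock) as avg_stock
FROM products
GROUP BY supplier

Result:
  SupplierA: 4 records, 158.85 total cost, 171.50 avg stock
  SupplierB: 2 records, 133.56 total cost, 303.50 avg stock
  SupplierC: 1 records, 33.82 total cost, 318.00 avg stock
  SupplierD: 1 records, 59.09 total cost, 409.00 avg stock
  SupplierE: 1 records, 23.10 total cost, 376.00 avg stock
  SupplierF: 2 records, 103.13 total cost, 374.00 avg stock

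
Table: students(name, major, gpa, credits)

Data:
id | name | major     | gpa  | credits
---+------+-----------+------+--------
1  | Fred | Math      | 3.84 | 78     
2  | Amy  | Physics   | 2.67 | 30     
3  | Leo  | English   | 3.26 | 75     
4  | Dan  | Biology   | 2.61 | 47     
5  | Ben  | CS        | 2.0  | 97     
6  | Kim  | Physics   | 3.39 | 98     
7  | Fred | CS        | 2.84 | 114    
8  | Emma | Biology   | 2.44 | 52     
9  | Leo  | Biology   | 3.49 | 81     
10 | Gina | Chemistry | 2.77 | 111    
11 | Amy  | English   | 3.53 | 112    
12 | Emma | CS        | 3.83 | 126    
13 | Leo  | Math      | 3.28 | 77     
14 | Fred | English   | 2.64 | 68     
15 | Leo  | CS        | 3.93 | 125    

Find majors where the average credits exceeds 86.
SELECT major, AVG(credits)
FROM students
GROUP BY major
HAVING AVG(credits) > 86

Result:
  CS: avg=115.50
  Chemistry: avg=111.00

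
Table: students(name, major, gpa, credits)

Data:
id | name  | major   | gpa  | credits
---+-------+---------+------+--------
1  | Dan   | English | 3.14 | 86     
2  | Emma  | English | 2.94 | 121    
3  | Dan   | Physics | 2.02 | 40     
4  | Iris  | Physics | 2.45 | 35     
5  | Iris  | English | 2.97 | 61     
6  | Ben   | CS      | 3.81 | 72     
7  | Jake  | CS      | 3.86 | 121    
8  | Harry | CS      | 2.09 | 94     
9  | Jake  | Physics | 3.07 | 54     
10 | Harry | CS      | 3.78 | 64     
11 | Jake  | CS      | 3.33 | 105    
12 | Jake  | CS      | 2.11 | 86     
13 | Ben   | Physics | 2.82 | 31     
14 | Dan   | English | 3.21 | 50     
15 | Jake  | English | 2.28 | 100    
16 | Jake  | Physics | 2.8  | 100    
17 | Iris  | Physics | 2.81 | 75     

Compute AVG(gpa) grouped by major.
SELECT major, AVG(gpa) as result
FROM students
GROUP BY major

Result:
  CS: 3.16
  English: 2.91
  Physics: 2.66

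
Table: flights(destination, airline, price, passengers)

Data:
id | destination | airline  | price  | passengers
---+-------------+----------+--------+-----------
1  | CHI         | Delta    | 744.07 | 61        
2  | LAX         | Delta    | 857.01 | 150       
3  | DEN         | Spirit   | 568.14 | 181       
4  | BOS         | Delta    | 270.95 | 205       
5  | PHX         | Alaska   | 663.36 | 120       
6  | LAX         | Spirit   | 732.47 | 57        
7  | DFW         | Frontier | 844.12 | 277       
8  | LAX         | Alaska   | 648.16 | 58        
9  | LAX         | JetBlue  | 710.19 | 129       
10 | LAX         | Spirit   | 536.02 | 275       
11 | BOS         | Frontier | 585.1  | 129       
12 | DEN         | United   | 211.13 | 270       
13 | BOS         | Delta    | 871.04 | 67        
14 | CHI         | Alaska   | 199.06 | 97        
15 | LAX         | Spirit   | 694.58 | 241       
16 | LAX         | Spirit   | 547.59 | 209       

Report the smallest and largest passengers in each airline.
SELECT airline, MIN(passengers), MAX(passengers)
FROM flights
GROUP BY airline

Result:
  Alaska: min=58, max=120
  Delta: min=61, max=205
  Frontier: min=129, max=277
  JetBlue: min=129, max=129
  Spirit: min=57, max=275
  United: min=270, max=270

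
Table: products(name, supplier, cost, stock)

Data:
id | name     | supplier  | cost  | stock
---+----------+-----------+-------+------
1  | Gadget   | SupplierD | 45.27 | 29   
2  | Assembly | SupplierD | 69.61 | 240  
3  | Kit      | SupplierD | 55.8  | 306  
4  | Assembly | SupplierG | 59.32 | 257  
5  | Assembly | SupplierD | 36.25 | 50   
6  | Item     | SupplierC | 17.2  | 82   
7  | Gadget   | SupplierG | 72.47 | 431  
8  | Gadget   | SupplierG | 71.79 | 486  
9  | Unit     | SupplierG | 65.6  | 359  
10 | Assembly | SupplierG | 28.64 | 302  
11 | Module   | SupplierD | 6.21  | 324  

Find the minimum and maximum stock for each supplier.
SELECT supplier, MIN(stock), MAX(stock)
FROM products
GROUP BY supplier

Result:
  SupplierC: min=82, max=82
  SupplierD: min=29, max=324
  SupplierG: min=257, max=486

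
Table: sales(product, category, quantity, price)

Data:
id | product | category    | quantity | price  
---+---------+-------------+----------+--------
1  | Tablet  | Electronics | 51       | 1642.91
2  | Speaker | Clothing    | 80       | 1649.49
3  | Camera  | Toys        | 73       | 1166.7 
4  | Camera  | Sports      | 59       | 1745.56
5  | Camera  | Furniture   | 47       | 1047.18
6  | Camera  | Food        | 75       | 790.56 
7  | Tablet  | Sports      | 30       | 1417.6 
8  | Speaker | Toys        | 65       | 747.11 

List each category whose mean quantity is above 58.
SELECT category, AVG(quantity)
FROM sales
GROUP BY category
HAVING AVG(quantity) > 58

Result:
  Clothing: avg=80.00
  Food: avg=75.00
  Toys: avg=69.00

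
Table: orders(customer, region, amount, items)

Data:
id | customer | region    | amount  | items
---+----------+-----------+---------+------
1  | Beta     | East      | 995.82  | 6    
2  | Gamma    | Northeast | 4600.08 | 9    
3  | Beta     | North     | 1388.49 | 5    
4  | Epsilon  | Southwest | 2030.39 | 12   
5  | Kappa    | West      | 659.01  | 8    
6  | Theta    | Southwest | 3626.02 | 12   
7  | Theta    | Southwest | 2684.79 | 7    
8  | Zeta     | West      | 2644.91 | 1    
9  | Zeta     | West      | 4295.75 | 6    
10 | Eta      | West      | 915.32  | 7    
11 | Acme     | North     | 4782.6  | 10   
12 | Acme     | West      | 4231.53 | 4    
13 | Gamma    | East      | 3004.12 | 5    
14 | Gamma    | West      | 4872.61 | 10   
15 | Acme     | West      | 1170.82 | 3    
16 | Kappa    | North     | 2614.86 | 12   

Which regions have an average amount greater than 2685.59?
SELECT region, AVG(amount)
FROM orders
GROUP BY region
HAVING AVG(amount) > 2685.59

Result:
  North: avg=2928.65
  Northeast: avg=4600.08
  Southwest: avg=2780.40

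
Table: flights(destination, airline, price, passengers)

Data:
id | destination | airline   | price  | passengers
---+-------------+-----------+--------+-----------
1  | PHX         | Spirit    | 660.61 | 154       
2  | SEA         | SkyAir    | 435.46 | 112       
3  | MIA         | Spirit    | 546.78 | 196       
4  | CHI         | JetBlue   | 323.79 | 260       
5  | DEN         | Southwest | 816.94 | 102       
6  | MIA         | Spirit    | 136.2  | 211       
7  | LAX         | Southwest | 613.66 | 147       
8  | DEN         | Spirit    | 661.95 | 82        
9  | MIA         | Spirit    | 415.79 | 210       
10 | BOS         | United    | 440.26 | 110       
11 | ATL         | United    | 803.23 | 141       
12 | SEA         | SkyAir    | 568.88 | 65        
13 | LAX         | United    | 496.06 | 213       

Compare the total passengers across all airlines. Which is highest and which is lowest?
SELECT airline, SUM(passengers)
FROM flights
GROUP BY airline
ORDER BY SUM(passengers)

All groups:
  SkyAir: 177
  Southwest: 249
  JetBlue: 260
  United: 464
  Spirit: 853

Highest: Spirit (853)
Lowest: SkyAir (177)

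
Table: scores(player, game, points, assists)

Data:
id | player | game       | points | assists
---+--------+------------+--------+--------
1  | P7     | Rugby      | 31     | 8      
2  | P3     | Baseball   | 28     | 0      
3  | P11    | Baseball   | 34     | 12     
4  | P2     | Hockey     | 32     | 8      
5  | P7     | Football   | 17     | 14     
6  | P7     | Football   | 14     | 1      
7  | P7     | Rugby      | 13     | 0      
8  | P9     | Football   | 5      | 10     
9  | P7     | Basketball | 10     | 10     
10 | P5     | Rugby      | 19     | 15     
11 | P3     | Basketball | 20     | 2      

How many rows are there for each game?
SELECT game, COUNT(*) as count
FROM scores
GROUP BY game

Result:
  Baseball: 2
  Basketball: 2
  Football: 3
  Hockey: 1
  Rugby: 3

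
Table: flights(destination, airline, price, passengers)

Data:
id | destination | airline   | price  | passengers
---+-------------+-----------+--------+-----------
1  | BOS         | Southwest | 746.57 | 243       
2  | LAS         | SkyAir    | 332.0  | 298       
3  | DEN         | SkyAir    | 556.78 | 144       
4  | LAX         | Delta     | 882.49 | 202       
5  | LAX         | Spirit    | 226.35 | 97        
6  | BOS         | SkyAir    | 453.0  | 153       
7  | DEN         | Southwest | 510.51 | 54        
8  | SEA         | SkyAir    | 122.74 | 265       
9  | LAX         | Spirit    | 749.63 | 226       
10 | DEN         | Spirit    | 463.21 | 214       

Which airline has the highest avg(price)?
SELECT airline, AVG(price) as val
FROM flights
GROUP BY airline
ORDER BY val DESC
LIMIT 1

Result: Delta with avg(price) = 882.49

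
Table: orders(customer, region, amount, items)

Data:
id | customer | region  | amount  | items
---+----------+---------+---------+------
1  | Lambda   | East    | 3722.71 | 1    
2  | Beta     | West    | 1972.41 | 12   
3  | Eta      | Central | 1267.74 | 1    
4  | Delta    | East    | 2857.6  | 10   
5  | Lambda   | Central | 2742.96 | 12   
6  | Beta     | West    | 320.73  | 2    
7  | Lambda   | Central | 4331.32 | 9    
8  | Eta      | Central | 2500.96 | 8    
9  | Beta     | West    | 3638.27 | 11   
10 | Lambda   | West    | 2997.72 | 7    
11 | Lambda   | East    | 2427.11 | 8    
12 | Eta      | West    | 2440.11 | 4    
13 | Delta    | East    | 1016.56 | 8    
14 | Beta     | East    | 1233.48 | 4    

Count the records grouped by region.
SELECT region, COUNT(*) as count
FROM orders
GROUP BY region

Result:
  Central: 4
  East: 5
  West: 5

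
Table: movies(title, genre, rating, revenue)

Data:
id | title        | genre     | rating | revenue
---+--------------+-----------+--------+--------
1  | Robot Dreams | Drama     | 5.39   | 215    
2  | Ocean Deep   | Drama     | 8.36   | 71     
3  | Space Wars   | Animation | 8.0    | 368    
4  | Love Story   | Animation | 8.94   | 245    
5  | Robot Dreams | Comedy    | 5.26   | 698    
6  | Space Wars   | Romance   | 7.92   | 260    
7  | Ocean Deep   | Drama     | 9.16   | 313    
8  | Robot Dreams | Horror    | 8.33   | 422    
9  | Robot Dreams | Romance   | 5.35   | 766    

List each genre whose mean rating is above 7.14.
SELECT genre, AVG(rating)
FROM movies
GROUP BY genre
HAVING AVG(rating) > 7.14

Result:
  Animation: avg=8.47
  Drama: avg=7.64
  Horror: avg=8.33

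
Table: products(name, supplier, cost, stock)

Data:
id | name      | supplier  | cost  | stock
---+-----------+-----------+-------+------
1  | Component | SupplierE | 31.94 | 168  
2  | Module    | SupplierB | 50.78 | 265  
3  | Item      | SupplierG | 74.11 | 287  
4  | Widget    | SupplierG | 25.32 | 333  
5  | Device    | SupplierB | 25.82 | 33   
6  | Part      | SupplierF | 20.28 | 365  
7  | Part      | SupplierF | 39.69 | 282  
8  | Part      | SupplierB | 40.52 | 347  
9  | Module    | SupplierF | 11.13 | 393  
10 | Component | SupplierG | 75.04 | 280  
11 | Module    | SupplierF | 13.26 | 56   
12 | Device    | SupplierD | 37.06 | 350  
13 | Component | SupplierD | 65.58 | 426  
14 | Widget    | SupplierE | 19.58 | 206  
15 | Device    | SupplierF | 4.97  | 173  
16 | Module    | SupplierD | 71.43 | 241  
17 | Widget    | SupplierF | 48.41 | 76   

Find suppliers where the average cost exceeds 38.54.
SELECT supplier, AVG(cost)
FROM products
GROUP BY supplier
HAVING AVG(cost) > 38.54

Result:
  SupplierB: avg=39.04
  SupplierD: avg=58.02
  SupplierG: avg=58.16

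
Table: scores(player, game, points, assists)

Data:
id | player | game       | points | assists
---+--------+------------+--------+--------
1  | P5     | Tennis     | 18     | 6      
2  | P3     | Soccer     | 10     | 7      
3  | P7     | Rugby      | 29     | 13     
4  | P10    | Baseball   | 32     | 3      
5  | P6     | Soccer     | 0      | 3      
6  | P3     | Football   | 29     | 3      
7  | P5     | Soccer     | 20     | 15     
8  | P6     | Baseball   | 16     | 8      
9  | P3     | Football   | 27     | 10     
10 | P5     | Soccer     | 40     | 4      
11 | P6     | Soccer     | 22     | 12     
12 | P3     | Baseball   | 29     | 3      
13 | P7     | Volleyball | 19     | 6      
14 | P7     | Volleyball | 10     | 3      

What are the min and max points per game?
SELECT game, MIN(points), MAX(points)
FROM scores
GROUP BY game

Result:
  Baseball: min=16, max=32
  Football: min=27, max=29
  Rugby: min=29, max=29
  Soccer: min=0, max=40
  Tennis: min=18, max=18
  Volleyball: min=10, max=19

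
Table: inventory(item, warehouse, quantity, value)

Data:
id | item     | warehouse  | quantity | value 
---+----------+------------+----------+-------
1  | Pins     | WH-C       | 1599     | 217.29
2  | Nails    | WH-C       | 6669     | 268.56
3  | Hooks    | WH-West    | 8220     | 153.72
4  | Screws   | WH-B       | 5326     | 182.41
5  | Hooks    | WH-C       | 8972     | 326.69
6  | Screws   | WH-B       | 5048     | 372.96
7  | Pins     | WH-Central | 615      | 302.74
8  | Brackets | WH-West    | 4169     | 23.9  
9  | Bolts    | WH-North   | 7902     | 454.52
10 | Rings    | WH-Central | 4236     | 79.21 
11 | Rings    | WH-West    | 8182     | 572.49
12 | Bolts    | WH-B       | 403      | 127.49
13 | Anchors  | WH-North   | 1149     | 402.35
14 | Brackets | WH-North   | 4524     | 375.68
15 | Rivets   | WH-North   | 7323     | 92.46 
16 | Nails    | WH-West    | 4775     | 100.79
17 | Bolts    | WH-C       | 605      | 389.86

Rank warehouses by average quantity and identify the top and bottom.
SELECT warehouse, AVG(quantity)
FROM inventory
GROUP BY warehouse
ORDER BY AVG(quantity)

All groups:
  WH-Central: 2425.50
  WH-B: 3592.33
  WH-C: 4461.25
  WH-North: 5224.50
  WH-West: 6336.50

Highest: WH-West (6336.50)
Lowest: WH-Central (2425.50)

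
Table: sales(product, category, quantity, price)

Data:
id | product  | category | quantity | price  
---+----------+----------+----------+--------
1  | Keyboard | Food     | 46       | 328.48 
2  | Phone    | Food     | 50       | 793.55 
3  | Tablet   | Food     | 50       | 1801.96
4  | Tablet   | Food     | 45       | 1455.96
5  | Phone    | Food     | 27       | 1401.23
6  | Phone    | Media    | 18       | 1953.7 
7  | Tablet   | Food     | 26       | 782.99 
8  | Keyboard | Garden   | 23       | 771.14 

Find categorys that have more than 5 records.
SELECT category, COUNT(*) as cnt
FROM sales
GROUP BY category
HAVING COUNT(*) > 5

Result:
  Food: 6

Note: HAVING filters groups after aggregation, WHERE filters rows before.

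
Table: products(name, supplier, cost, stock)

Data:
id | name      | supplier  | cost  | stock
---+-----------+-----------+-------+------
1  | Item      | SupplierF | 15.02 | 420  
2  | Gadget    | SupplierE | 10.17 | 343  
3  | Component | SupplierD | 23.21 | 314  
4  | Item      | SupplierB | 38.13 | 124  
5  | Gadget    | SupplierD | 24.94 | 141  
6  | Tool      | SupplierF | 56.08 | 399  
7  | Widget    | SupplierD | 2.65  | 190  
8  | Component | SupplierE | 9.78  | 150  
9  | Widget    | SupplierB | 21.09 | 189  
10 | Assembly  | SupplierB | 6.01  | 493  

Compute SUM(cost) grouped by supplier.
SELECT supplier, SUM(cost) as result
FROM products
GROUP BY supplier

Result:
  SupplierB: 65.23
  SupplierD: 50.80
  SupplierE: 19.95
  SupplierF: 71.10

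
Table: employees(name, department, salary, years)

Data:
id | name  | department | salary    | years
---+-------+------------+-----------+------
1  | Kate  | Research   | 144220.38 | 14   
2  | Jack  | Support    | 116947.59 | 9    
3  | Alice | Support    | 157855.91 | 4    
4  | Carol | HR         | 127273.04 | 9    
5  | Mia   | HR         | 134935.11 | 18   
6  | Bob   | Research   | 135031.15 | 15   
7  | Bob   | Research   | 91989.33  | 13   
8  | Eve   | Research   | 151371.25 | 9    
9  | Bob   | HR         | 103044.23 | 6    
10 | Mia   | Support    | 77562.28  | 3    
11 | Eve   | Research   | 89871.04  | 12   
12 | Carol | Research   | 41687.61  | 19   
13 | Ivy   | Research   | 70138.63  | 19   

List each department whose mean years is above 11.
SELECT department, AVG(years)
FROM employees
GROUP BY department
HAVING AVG(years) > 11

Result:
  Research: avg=14.43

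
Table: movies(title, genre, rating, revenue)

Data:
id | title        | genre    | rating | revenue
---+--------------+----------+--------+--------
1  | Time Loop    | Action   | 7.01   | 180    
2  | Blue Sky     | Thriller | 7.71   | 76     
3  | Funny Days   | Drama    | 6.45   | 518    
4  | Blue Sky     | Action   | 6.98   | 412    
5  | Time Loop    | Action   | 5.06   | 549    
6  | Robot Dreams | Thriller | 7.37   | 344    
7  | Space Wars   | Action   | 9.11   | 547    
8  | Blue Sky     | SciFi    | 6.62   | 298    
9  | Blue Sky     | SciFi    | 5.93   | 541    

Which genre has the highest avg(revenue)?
SELECT genre, AVG(revenue) as val
FROM movies
GROUP BY genre
ORDER BY val DESC
LIMIT 1

Result: Drama with avg(revenue) = 518.00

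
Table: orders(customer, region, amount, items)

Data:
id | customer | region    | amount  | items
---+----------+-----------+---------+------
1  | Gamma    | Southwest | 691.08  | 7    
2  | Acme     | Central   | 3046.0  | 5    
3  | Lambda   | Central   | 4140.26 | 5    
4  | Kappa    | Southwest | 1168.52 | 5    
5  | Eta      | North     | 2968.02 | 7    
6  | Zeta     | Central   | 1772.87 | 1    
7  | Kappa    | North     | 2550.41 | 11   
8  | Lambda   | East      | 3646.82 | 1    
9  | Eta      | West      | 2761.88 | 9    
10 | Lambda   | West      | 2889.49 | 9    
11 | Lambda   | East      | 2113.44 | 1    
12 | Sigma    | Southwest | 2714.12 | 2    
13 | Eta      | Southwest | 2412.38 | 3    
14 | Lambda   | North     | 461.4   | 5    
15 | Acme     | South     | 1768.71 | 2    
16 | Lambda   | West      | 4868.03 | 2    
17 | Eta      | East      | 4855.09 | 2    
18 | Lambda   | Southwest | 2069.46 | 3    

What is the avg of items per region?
SELECT region, AVG(items) as result
FROM orders
GROUP BY region

Result:
  Central: 3.67
  East: 1.33
  North: 7.67
  South: 2.00
  Southwest: 4.00
  West: 6.67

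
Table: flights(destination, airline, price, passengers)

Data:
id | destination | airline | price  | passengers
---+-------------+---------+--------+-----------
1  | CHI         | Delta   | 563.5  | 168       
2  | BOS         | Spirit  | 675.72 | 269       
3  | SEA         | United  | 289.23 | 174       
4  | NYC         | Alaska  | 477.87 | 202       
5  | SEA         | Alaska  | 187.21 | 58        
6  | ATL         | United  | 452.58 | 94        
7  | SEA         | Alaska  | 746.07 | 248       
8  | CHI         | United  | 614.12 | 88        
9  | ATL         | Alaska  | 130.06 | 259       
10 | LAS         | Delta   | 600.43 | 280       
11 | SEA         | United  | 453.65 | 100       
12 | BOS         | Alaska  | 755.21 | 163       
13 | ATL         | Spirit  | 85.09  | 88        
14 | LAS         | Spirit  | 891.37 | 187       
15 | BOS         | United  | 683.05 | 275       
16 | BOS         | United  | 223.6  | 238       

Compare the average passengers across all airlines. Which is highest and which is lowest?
SELECT airline, AVG(passengers)
FROM flights
GROUP BY airline
ORDER BY AVG(passengers)

All groups:
  United: 161.50
  Spirit: 181.33
  Alaska: 186.00
  Delta: 224.00

Highest: Delta (224.00)
Lowest: United (161.50)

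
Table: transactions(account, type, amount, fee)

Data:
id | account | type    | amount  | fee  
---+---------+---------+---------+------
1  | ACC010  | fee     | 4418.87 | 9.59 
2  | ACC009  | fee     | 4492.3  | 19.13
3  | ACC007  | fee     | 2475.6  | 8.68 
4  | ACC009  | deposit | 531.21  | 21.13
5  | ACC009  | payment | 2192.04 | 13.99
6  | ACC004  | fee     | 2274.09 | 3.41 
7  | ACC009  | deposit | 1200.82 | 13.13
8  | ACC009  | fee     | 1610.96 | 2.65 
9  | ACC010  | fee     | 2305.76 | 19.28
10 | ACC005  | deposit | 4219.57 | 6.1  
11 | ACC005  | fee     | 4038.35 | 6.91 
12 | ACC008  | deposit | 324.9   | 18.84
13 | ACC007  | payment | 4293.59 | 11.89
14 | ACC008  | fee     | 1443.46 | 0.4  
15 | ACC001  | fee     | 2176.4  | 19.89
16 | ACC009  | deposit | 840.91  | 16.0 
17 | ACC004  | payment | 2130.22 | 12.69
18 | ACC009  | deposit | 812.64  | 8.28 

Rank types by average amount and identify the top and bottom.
SELECT type, AVG(amount)
FROM transactions
GROUP BY type
ORDER BY AVG(amount)

All groups:
  deposit: 1321.68
  fee: 2803.98
  payment: 2871.95

Highest: payment (2871.95)
Lowest: deposit (1321.68)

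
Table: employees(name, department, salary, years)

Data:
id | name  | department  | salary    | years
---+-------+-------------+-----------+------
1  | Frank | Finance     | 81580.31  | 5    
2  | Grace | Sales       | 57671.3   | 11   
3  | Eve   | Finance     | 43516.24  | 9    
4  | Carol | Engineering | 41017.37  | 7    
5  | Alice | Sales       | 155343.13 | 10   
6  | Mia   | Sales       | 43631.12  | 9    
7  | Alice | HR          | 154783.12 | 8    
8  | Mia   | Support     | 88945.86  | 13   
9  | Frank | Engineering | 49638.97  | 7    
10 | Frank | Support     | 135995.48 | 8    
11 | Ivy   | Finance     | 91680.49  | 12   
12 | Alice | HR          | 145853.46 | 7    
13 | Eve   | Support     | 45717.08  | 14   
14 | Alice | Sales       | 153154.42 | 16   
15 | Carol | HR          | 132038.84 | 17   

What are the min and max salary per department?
SELECT department, MIN(salary), MAX(salary)
FROM employees
GROUP BY department

Result:
  Engineering: min=41017.37, max=49638.97
  Finance: min=43516.24, max=91680.49
  HR: min=132038.84, max=154783.12
  Sales: min=43631.12, max=155343.13
  Support: min=45717.08, max=135995.48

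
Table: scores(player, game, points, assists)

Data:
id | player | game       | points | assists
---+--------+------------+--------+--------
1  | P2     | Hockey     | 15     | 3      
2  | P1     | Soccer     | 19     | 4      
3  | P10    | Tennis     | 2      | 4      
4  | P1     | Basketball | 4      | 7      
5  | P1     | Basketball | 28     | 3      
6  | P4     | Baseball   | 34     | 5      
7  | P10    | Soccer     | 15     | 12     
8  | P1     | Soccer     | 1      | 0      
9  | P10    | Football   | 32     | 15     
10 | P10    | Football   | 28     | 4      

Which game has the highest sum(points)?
SELECT game, SUM(points) as val
FROM scores
GROUP BY game
ORDER BY val DESC
LIMIT 1

Result: Football with sum(points) = 60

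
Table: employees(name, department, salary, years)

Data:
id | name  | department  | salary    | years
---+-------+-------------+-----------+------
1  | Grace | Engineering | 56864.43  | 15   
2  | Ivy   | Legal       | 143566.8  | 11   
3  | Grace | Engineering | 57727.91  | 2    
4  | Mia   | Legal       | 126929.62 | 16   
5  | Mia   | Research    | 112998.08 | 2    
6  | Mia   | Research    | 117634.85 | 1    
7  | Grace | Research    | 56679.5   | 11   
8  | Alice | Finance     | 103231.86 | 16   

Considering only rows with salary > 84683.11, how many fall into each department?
SELECT department, COUNT(*)
FROM employees
WHERE salary > 84683.11
GROUP BY department

Note: WHERE filters rows before grouping.

Result:
  Finance: 1
  Legal: 2
  Research: 2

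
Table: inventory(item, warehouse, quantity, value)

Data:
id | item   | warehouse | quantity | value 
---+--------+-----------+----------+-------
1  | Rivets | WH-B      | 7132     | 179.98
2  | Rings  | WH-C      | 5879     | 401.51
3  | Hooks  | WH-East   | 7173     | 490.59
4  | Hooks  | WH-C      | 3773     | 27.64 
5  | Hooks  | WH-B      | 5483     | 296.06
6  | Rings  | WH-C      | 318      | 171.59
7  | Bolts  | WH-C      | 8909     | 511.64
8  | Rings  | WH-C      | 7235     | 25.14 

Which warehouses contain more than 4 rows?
SELECT warehouse, COUNT(*) as cnt
FROM inventory
GROUP BY warehouse
HAVING COUNT(*) > 4

Result:
  WH-C: 5

Note: HAVING filters groups after aggregation, WHERE filters rows before.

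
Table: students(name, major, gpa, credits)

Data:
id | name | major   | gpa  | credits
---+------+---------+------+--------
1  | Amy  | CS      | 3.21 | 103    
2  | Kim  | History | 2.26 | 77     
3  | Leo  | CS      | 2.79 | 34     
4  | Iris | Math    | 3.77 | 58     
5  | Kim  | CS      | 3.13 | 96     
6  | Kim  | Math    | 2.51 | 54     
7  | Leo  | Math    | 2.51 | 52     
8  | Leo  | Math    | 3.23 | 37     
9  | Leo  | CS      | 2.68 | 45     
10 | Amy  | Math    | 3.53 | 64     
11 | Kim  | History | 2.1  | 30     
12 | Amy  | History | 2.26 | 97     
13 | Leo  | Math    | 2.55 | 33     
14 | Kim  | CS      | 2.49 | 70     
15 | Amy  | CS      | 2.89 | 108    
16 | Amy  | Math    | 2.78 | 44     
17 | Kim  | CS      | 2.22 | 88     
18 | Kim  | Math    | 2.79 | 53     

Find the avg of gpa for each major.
SELECT major, AVG(gpa) as result
FROM students
GROUP BY major

Result:
  CS: 2.77
  History: 2.21
  Math: 2.96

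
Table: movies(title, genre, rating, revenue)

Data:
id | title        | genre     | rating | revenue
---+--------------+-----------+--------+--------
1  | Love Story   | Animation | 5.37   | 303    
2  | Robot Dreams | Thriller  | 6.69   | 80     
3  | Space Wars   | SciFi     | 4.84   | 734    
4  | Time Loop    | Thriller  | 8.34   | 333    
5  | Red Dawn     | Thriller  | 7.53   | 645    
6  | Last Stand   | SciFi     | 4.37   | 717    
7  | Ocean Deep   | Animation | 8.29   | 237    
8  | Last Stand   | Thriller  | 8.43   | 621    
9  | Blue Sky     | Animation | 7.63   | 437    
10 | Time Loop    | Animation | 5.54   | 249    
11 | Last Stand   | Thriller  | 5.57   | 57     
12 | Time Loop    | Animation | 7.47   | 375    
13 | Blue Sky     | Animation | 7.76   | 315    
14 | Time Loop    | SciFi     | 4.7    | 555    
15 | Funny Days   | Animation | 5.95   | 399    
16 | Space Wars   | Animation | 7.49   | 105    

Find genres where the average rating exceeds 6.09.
SELECT genre, AVG(rating)
FROM movies
GROUP BY genre
HAVING AVG(rating) > 6.09

Result:
  Animation: avg=6.94
  Thriller: avg=7.31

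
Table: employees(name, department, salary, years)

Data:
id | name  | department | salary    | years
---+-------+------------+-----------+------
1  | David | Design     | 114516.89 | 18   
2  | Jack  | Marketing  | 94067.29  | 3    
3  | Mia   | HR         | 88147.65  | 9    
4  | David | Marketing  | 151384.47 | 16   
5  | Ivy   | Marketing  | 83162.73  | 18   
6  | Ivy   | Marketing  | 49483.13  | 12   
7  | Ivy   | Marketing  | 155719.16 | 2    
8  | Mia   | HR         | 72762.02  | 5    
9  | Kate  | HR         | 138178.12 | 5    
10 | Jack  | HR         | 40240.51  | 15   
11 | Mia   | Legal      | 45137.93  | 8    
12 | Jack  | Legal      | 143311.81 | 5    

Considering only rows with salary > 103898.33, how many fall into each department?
SELECT department, COUNT(*)
FROM employees
WHERE salary > 103898.33
GROUP BY department

Note: WHERE filters rows before grouping.

Result:
  Design: 1
  HR: 1
  Legal: 1
  Marketing: 2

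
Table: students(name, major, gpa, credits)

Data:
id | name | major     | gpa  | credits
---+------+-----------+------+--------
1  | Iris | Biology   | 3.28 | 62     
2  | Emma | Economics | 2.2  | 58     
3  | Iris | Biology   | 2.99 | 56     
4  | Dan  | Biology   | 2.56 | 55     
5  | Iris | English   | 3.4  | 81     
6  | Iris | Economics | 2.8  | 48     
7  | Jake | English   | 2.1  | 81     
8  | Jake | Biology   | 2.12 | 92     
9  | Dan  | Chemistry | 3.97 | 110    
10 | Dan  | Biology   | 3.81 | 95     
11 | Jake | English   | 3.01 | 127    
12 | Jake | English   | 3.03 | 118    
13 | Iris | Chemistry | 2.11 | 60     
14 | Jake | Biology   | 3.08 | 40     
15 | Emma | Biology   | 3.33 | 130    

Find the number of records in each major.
SELECT major, COUNT(*) as count
FROM students
GROUP BY major

Result:
  Biology: 7
  Chemistry: 2
  Economics: 2
  English: 4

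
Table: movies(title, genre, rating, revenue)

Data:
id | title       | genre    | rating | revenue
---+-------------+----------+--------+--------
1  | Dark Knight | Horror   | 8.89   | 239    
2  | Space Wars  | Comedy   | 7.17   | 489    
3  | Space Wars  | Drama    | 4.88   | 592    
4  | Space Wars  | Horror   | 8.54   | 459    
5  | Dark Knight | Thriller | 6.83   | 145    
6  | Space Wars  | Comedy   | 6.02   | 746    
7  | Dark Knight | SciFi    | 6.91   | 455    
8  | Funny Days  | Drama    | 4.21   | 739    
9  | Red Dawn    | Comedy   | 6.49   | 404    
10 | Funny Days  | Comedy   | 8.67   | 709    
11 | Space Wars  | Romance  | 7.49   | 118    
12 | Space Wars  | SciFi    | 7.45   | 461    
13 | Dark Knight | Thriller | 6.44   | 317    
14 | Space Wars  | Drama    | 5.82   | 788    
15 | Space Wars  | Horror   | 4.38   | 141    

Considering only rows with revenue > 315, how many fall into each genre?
SELECT genre, COUNT(*)
FROM movies
WHERE revenue > 315
GROUP BY genre

Note: WHERE filters rows before grouping.

Result:
  Comedy: 4
  Drama: 3
  Horror: 1
  SciFi: 2
  Thriller: 1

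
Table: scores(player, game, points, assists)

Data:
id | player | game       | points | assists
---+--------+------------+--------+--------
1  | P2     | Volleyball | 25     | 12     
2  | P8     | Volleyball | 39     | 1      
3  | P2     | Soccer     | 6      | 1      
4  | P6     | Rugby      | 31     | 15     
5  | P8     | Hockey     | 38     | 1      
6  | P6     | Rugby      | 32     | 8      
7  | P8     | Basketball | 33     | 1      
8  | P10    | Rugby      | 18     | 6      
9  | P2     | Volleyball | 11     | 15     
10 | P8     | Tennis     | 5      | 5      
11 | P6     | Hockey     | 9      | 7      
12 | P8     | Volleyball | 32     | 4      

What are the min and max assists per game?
SELECT game, MIN(assists), MAX(assists)
FROM scores
GROUP BY game

Result:
  Basketball: min=1, max=1
  Hockey: min=1, max=7
  Rugby: min=6, max=15
  Soccer: min=1, max=1
  Tennis: min=5, max=5
  Volleyball: min=1, max=15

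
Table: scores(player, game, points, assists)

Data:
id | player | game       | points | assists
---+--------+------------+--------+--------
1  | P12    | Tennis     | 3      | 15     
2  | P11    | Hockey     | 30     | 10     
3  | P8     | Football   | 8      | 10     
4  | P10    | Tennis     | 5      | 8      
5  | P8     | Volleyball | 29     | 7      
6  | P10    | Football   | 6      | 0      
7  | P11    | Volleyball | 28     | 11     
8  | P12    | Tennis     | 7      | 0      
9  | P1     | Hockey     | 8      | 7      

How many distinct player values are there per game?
SELECT game, COUNT(DISTINCT player)
FROM scores
GROUP BY game

Result:
  Football: 2 distinct
  Hockey: 2 distinct
  Tennis: 2 distinct
  Volleyball: 2 distinct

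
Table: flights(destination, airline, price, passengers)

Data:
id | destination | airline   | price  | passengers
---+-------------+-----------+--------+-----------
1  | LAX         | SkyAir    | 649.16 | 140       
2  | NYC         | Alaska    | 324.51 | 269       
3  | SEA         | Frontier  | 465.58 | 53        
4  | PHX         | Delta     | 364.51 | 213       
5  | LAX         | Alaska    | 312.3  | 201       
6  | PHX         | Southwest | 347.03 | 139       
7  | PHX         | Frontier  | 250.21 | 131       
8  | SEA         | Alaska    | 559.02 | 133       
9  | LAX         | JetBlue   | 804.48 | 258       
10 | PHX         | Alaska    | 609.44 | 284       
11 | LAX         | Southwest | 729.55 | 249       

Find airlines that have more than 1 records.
SELECT airline, COUNT(*) as cnt
FROM flights
GROUP BY airline
HAVING COUNT(*) > 1

Result:
  Alaska: 4
  Frontier: 2
  Southwest: 2

Note: HAVING filters groups after aggregation, WHERE filters rows before.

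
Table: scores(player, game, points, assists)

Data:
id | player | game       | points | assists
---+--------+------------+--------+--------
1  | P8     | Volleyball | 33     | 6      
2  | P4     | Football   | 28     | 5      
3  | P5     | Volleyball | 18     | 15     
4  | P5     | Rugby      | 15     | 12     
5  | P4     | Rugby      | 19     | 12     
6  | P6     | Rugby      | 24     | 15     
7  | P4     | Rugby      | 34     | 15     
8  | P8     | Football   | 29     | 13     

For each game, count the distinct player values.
SELECT game, COUNT(DISTINCT player)
FROM scores
GROUP BY game

Result:
  Football: 2 distinct
  Rugby: 3 distinct
  Volleyball: 2 distinct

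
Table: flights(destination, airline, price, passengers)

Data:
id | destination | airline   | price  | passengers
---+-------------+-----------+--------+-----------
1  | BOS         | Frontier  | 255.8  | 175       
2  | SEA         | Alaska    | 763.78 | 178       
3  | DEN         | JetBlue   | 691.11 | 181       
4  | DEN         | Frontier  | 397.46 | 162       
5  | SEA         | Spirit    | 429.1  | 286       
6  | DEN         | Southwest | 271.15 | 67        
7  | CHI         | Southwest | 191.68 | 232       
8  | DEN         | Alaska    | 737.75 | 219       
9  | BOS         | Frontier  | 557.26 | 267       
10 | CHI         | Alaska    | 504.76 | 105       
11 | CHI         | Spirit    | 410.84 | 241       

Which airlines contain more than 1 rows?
SELECT airline, COUNT(*) as cnt
FROM flights
GROUP BY airline
HAVING COUNT(*) > 1

Result:
  Alaska: 3
  Frontier: 3
  Southwest: 2
  Spirit: 2

Note: HAVING filters groups after aggregation, WHERE filters rows before.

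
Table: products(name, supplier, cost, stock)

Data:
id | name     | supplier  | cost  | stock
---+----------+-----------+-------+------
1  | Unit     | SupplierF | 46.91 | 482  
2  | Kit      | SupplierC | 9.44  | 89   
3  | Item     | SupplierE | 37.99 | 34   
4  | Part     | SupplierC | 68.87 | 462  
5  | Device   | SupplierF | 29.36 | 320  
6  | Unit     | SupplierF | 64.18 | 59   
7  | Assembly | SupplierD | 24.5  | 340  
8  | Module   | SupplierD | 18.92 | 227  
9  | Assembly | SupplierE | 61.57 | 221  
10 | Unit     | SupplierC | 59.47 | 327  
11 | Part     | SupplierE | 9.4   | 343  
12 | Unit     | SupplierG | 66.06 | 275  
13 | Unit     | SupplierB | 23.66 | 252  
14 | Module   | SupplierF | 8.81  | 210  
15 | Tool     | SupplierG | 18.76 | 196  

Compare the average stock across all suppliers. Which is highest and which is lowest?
SELECT supplier, AVG(stock)
FROM products
GROUP BY supplier
ORDER BY AVG(stock)

All groups:
  SupplierE: 199.33
  SupplierG: 235.50
  SupplierB: 252.00
  SupplierF: 267.75
  SupplierD: 283.50
  SupplierC: 292.67

Highest: SupplierC (292.67)
Lowest: SupplierE (199.33)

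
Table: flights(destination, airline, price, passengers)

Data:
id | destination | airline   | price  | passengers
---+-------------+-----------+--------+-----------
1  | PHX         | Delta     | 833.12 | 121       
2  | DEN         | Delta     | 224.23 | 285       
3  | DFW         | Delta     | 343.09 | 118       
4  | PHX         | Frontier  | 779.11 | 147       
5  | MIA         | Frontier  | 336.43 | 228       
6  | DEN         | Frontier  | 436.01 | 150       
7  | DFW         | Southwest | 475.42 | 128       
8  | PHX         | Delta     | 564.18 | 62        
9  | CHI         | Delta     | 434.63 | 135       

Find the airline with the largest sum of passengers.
SELECT airline, SUM(passengers) as val
FROM flights
GROUP BY airline
ORDER BY val DESC
LIMIT 1

Result: Delta with sum(passengers) = 721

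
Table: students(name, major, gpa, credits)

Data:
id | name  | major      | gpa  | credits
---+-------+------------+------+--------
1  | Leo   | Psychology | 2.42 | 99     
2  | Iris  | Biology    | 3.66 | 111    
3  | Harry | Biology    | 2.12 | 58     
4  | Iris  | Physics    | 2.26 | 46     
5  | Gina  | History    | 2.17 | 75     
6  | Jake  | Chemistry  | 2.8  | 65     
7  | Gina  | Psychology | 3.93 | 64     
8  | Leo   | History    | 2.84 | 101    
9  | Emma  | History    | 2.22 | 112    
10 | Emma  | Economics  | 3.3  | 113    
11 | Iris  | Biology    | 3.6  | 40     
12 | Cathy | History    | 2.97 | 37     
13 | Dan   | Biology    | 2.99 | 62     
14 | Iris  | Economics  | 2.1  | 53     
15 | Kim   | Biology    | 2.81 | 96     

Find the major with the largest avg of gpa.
SELECT major, AVG(gpa) as val
FROM students
GROUP BY major
ORDER BY val DESC
LIMIT 1

Result: Psychology with avg(gpa) = 3.18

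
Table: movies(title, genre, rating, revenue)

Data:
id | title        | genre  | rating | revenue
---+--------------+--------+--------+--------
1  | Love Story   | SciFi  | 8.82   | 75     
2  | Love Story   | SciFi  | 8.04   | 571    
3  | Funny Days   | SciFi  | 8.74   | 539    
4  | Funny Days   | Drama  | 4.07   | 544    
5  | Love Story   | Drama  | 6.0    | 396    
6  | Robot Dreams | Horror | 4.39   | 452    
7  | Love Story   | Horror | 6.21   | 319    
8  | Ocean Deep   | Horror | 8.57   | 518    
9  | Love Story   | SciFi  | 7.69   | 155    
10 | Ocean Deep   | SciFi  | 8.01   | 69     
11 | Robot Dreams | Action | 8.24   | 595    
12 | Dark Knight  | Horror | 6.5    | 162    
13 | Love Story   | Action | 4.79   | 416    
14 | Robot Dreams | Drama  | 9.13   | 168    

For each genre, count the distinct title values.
SELECT genre, COUNT(DISTINCT title)
FROM movies
GROUP BY genre

Result:
  Action: 2 distinct
  Drama: 3 distinct
  Horror: 4 distinct
  SciFi: 3 distinct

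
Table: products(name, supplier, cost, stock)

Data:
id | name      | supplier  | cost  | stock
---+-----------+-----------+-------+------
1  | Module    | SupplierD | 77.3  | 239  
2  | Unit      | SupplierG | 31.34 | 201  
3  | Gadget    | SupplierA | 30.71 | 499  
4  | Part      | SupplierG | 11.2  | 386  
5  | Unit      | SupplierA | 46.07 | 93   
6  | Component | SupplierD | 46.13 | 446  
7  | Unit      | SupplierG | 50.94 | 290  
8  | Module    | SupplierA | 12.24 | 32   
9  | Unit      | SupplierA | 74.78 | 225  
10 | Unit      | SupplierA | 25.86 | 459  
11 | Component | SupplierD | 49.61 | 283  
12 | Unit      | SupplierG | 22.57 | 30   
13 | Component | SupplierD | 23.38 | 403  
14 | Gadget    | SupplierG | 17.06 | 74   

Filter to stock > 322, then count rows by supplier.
SELECT supplier, COUNT(*)
FROM products
WHERE stock > 322
GROUP BY supplier

Note: WHERE filters rows before grouping.

Result:
  SupplierA: 2
  SupplierD: 2
  SupplierG: 1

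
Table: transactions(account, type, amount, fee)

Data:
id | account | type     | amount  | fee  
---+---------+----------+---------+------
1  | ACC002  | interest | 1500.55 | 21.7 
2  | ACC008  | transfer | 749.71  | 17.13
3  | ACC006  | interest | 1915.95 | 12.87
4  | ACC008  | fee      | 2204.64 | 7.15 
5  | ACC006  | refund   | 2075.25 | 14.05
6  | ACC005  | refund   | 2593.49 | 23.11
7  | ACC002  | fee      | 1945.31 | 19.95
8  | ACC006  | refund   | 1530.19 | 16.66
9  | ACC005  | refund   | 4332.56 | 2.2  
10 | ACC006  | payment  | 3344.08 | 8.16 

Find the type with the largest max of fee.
SELECT type, MAX(fee) as val
FROM transactions
GROUP BY type
ORDER BY val DESC
LIMIT 1

Result: refund with max(fee) = 23.11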